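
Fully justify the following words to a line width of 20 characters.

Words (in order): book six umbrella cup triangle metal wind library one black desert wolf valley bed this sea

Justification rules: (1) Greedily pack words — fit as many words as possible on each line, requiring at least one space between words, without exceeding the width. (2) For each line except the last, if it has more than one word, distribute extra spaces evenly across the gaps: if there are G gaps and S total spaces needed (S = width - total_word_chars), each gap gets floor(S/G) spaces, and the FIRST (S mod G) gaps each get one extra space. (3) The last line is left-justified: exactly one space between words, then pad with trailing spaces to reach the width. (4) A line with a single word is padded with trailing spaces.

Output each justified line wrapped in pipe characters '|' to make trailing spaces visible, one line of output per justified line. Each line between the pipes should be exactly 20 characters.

Line 1: ['book', 'six', 'umbrella'] (min_width=17, slack=3)
Line 2: ['cup', 'triangle', 'metal'] (min_width=18, slack=2)
Line 3: ['wind', 'library', 'one'] (min_width=16, slack=4)
Line 4: ['black', 'desert', 'wolf'] (min_width=17, slack=3)
Line 5: ['valley', 'bed', 'this', 'sea'] (min_width=19, slack=1)

Answer: |book   six  umbrella|
|cup  triangle  metal|
|wind   library   one|
|black   desert  wolf|
|valley bed this sea |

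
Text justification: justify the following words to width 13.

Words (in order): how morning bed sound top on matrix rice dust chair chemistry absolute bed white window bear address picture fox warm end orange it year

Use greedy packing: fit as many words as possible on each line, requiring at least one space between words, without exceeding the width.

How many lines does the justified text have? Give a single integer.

Answer: 13

Derivation:
Line 1: ['how', 'morning'] (min_width=11, slack=2)
Line 2: ['bed', 'sound', 'top'] (min_width=13, slack=0)
Line 3: ['on', 'matrix'] (min_width=9, slack=4)
Line 4: ['rice', 'dust'] (min_width=9, slack=4)
Line 5: ['chair'] (min_width=5, slack=8)
Line 6: ['chemistry'] (min_width=9, slack=4)
Line 7: ['absolute', 'bed'] (min_width=12, slack=1)
Line 8: ['white', 'window'] (min_width=12, slack=1)
Line 9: ['bear', 'address'] (min_width=12, slack=1)
Line 10: ['picture', 'fox'] (min_width=11, slack=2)
Line 11: ['warm', 'end'] (min_width=8, slack=5)
Line 12: ['orange', 'it'] (min_width=9, slack=4)
Line 13: ['year'] (min_width=4, slack=9)
Total lines: 13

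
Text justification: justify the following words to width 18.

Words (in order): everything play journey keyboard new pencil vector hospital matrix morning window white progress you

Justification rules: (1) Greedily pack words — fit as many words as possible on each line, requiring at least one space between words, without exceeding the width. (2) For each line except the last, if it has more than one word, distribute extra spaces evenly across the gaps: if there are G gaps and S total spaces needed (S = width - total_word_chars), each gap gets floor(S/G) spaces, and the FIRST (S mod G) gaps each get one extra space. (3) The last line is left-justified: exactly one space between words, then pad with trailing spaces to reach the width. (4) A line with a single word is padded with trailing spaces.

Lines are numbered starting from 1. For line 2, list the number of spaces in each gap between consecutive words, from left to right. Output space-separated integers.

Answer: 3

Derivation:
Line 1: ['everything', 'play'] (min_width=15, slack=3)
Line 2: ['journey', 'keyboard'] (min_width=16, slack=2)
Line 3: ['new', 'pencil', 'vector'] (min_width=17, slack=1)
Line 4: ['hospital', 'matrix'] (min_width=15, slack=3)
Line 5: ['morning', 'window'] (min_width=14, slack=4)
Line 6: ['white', 'progress', 'you'] (min_width=18, slack=0)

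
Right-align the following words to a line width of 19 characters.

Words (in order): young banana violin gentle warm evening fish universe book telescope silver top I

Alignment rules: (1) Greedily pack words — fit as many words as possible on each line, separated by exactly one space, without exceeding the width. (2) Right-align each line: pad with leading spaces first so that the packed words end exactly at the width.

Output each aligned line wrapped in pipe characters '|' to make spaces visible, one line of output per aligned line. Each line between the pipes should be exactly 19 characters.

Answer: |young banana violin|
|gentle warm evening|
| fish universe book|
|   telescope silver|
|              top I|

Derivation:
Line 1: ['young', 'banana', 'violin'] (min_width=19, slack=0)
Line 2: ['gentle', 'warm', 'evening'] (min_width=19, slack=0)
Line 3: ['fish', 'universe', 'book'] (min_width=18, slack=1)
Line 4: ['telescope', 'silver'] (min_width=16, slack=3)
Line 5: ['top', 'I'] (min_width=5, slack=14)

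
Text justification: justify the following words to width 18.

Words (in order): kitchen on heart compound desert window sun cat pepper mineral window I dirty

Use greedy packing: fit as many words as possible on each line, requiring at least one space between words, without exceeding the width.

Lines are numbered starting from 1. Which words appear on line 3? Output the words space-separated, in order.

Answer: window sun cat

Derivation:
Line 1: ['kitchen', 'on', 'heart'] (min_width=16, slack=2)
Line 2: ['compound', 'desert'] (min_width=15, slack=3)
Line 3: ['window', 'sun', 'cat'] (min_width=14, slack=4)
Line 4: ['pepper', 'mineral'] (min_width=14, slack=4)
Line 5: ['window', 'I', 'dirty'] (min_width=14, slack=4)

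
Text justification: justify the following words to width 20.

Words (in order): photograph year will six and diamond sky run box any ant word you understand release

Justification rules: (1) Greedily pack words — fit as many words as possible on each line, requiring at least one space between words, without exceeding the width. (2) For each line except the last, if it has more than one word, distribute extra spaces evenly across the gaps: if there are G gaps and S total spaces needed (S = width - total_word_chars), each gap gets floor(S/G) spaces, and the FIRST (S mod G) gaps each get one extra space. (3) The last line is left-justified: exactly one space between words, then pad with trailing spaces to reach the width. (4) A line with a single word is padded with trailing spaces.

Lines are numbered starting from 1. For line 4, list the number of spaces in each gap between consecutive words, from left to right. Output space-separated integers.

Answer: 7

Derivation:
Line 1: ['photograph', 'year', 'will'] (min_width=20, slack=0)
Line 2: ['six', 'and', 'diamond', 'sky'] (min_width=19, slack=1)
Line 3: ['run', 'box', 'any', 'ant', 'word'] (min_width=20, slack=0)
Line 4: ['you', 'understand'] (min_width=14, slack=6)
Line 5: ['release'] (min_width=7, slack=13)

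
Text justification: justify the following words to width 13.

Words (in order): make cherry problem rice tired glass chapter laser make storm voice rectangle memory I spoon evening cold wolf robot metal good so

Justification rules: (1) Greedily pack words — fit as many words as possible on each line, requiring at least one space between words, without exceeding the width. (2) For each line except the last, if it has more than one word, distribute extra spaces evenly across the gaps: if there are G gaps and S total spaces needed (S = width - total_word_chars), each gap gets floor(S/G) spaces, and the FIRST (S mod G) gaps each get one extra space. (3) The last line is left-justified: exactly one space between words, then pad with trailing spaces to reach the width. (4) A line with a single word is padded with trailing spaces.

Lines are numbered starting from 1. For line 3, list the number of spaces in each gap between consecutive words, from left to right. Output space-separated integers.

Line 1: ['make', 'cherry'] (min_width=11, slack=2)
Line 2: ['problem', 'rice'] (min_width=12, slack=1)
Line 3: ['tired', 'glass'] (min_width=11, slack=2)
Line 4: ['chapter', 'laser'] (min_width=13, slack=0)
Line 5: ['make', 'storm'] (min_width=10, slack=3)
Line 6: ['voice'] (min_width=5, slack=8)
Line 7: ['rectangle'] (min_width=9, slack=4)
Line 8: ['memory', 'I'] (min_width=8, slack=5)
Line 9: ['spoon', 'evening'] (min_width=13, slack=0)
Line 10: ['cold', 'wolf'] (min_width=9, slack=4)
Line 11: ['robot', 'metal'] (min_width=11, slack=2)
Line 12: ['good', 'so'] (min_width=7, slack=6)

Answer: 3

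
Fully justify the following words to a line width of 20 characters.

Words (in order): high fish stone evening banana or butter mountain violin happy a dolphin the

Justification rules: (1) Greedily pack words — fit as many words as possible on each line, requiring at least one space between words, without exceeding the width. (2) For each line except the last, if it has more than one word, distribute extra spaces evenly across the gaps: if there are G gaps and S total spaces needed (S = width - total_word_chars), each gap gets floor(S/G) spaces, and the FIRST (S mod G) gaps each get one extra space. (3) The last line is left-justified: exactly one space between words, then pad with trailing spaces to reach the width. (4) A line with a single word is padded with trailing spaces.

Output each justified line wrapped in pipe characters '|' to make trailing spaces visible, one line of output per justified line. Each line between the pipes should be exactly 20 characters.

Line 1: ['high', 'fish', 'stone'] (min_width=15, slack=5)
Line 2: ['evening', 'banana', 'or'] (min_width=17, slack=3)
Line 3: ['butter', 'mountain'] (min_width=15, slack=5)
Line 4: ['violin', 'happy', 'a'] (min_width=14, slack=6)
Line 5: ['dolphin', 'the'] (min_width=11, slack=9)

Answer: |high    fish   stone|
|evening   banana  or|
|butter      mountain|
|violin    happy    a|
|dolphin the         |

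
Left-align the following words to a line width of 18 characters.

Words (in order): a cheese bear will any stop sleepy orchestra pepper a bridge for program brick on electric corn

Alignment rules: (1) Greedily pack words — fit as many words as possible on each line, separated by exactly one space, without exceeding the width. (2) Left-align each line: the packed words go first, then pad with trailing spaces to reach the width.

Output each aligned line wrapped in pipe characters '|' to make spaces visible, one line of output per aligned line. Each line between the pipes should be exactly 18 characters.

Line 1: ['a', 'cheese', 'bear', 'will'] (min_width=18, slack=0)
Line 2: ['any', 'stop', 'sleepy'] (min_width=15, slack=3)
Line 3: ['orchestra', 'pepper', 'a'] (min_width=18, slack=0)
Line 4: ['bridge', 'for', 'program'] (min_width=18, slack=0)
Line 5: ['brick', 'on', 'electric'] (min_width=17, slack=1)
Line 6: ['corn'] (min_width=4, slack=14)

Answer: |a cheese bear will|
|any stop sleepy   |
|orchestra pepper a|
|bridge for program|
|brick on electric |
|corn              |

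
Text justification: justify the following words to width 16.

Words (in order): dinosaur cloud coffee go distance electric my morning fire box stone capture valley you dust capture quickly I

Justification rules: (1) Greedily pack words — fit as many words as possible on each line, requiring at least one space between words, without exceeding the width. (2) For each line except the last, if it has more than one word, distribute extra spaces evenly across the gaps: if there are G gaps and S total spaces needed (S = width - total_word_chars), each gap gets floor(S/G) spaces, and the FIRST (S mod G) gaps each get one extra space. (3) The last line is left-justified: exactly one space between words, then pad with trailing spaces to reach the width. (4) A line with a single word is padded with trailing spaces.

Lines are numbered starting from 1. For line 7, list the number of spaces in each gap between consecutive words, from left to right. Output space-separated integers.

Answer: 2 1

Derivation:
Line 1: ['dinosaur', 'cloud'] (min_width=14, slack=2)
Line 2: ['coffee', 'go'] (min_width=9, slack=7)
Line 3: ['distance'] (min_width=8, slack=8)
Line 4: ['electric', 'my'] (min_width=11, slack=5)
Line 5: ['morning', 'fire', 'box'] (min_width=16, slack=0)
Line 6: ['stone', 'capture'] (min_width=13, slack=3)
Line 7: ['valley', 'you', 'dust'] (min_width=15, slack=1)
Line 8: ['capture', 'quickly'] (min_width=15, slack=1)
Line 9: ['I'] (min_width=1, slack=15)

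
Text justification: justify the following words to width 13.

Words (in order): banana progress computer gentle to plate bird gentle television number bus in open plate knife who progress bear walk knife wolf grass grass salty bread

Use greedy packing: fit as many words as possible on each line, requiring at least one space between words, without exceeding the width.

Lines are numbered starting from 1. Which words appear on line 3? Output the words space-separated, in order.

Answer: computer

Derivation:
Line 1: ['banana'] (min_width=6, slack=7)
Line 2: ['progress'] (min_width=8, slack=5)
Line 3: ['computer'] (min_width=8, slack=5)
Line 4: ['gentle', 'to'] (min_width=9, slack=4)
Line 5: ['plate', 'bird'] (min_width=10, slack=3)
Line 6: ['gentle'] (min_width=6, slack=7)
Line 7: ['television'] (min_width=10, slack=3)
Line 8: ['number', 'bus', 'in'] (min_width=13, slack=0)
Line 9: ['open', 'plate'] (min_width=10, slack=3)
Line 10: ['knife', 'who'] (min_width=9, slack=4)
Line 11: ['progress', 'bear'] (min_width=13, slack=0)
Line 12: ['walk', 'knife'] (min_width=10, slack=3)
Line 13: ['wolf', 'grass'] (min_width=10, slack=3)
Line 14: ['grass', 'salty'] (min_width=11, slack=2)
Line 15: ['bread'] (min_width=5, slack=8)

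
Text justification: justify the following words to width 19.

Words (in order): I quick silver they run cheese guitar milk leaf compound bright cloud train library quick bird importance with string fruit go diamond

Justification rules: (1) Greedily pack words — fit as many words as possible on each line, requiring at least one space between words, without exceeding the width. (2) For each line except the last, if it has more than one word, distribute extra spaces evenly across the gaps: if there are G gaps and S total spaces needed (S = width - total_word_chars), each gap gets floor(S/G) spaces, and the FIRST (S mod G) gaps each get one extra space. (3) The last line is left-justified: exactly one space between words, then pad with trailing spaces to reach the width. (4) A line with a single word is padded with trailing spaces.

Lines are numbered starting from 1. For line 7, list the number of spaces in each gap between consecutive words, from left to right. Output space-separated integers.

Answer: 3 3

Derivation:
Line 1: ['I', 'quick', 'silver', 'they'] (min_width=19, slack=0)
Line 2: ['run', 'cheese', 'guitar'] (min_width=17, slack=2)
Line 3: ['milk', 'leaf', 'compound'] (min_width=18, slack=1)
Line 4: ['bright', 'cloud', 'train'] (min_width=18, slack=1)
Line 5: ['library', 'quick', 'bird'] (min_width=18, slack=1)
Line 6: ['importance', 'with'] (min_width=15, slack=4)
Line 7: ['string', 'fruit', 'go'] (min_width=15, slack=4)
Line 8: ['diamond'] (min_width=7, slack=12)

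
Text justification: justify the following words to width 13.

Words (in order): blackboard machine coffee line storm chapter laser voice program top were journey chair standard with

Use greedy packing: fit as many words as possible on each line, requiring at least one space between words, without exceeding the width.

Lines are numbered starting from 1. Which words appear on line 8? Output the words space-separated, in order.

Line 1: ['blackboard'] (min_width=10, slack=3)
Line 2: ['machine'] (min_width=7, slack=6)
Line 3: ['coffee', 'line'] (min_width=11, slack=2)
Line 4: ['storm', 'chapter'] (min_width=13, slack=0)
Line 5: ['laser', 'voice'] (min_width=11, slack=2)
Line 6: ['program', 'top'] (min_width=11, slack=2)
Line 7: ['were', 'journey'] (min_width=12, slack=1)
Line 8: ['chair'] (min_width=5, slack=8)
Line 9: ['standard', 'with'] (min_width=13, slack=0)

Answer: chair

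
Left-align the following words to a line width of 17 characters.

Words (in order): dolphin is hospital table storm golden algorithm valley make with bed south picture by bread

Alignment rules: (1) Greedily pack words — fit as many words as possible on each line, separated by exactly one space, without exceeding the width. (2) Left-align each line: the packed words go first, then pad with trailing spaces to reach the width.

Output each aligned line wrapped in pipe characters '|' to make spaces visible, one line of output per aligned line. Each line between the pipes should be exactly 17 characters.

Line 1: ['dolphin', 'is'] (min_width=10, slack=7)
Line 2: ['hospital', 'table'] (min_width=14, slack=3)
Line 3: ['storm', 'golden'] (min_width=12, slack=5)
Line 4: ['algorithm', 'valley'] (min_width=16, slack=1)
Line 5: ['make', 'with', 'bed'] (min_width=13, slack=4)
Line 6: ['south', 'picture', 'by'] (min_width=16, slack=1)
Line 7: ['bread'] (min_width=5, slack=12)

Answer: |dolphin is       |
|hospital table   |
|storm golden     |
|algorithm valley |
|make with bed    |
|south picture by |
|bread            |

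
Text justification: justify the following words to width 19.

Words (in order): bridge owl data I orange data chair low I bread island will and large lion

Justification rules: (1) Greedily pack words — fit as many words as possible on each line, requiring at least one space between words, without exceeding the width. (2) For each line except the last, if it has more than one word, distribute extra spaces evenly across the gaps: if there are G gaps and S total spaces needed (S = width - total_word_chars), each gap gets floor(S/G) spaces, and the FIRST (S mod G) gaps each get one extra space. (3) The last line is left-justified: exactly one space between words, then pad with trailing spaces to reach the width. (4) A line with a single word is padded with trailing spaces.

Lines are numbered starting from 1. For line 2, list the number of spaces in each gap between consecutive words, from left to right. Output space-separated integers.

Line 1: ['bridge', 'owl', 'data', 'I'] (min_width=17, slack=2)
Line 2: ['orange', 'data', 'chair'] (min_width=17, slack=2)
Line 3: ['low', 'I', 'bread', 'island'] (min_width=18, slack=1)
Line 4: ['will', 'and', 'large', 'lion'] (min_width=19, slack=0)

Answer: 2 2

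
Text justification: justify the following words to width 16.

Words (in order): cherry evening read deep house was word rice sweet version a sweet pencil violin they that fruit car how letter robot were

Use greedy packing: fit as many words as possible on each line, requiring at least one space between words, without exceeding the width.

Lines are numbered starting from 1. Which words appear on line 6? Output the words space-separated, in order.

Line 1: ['cherry', 'evening'] (min_width=14, slack=2)
Line 2: ['read', 'deep', 'house'] (min_width=15, slack=1)
Line 3: ['was', 'word', 'rice'] (min_width=13, slack=3)
Line 4: ['sweet', 'version', 'a'] (min_width=15, slack=1)
Line 5: ['sweet', 'pencil'] (min_width=12, slack=4)
Line 6: ['violin', 'they', 'that'] (min_width=16, slack=0)
Line 7: ['fruit', 'car', 'how'] (min_width=13, slack=3)
Line 8: ['letter', 'robot'] (min_width=12, slack=4)
Line 9: ['were'] (min_width=4, slack=12)

Answer: violin they that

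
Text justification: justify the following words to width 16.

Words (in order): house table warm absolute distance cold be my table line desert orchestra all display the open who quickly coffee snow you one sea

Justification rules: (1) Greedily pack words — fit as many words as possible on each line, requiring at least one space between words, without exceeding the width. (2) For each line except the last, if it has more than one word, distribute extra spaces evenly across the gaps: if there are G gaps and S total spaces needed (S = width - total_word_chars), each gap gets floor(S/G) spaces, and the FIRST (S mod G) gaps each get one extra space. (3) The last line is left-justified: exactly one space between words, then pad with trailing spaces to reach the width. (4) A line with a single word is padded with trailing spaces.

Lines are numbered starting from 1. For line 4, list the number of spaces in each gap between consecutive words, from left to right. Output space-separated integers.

Answer: 3 2

Derivation:
Line 1: ['house', 'table', 'warm'] (min_width=16, slack=0)
Line 2: ['absolute'] (min_width=8, slack=8)
Line 3: ['distance', 'cold', 'be'] (min_width=16, slack=0)
Line 4: ['my', 'table', 'line'] (min_width=13, slack=3)
Line 5: ['desert', 'orchestra'] (min_width=16, slack=0)
Line 6: ['all', 'display', 'the'] (min_width=15, slack=1)
Line 7: ['open', 'who', 'quickly'] (min_width=16, slack=0)
Line 8: ['coffee', 'snow', 'you'] (min_width=15, slack=1)
Line 9: ['one', 'sea'] (min_width=7, slack=9)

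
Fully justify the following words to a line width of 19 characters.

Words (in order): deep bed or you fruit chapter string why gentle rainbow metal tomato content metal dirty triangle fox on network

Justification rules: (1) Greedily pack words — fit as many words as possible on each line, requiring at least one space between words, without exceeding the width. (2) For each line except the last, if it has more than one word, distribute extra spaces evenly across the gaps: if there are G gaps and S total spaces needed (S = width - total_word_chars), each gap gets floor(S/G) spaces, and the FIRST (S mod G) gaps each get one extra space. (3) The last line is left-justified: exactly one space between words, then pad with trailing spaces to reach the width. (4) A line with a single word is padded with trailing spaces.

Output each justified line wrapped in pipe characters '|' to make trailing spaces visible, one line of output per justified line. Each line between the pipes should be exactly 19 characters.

Answer: |deep   bed  or  you|
|fruit       chapter|
|string  why  gentle|
|rainbow       metal|
|tomato      content|
|metal         dirty|
|triangle   fox   on|
|network            |

Derivation:
Line 1: ['deep', 'bed', 'or', 'you'] (min_width=15, slack=4)
Line 2: ['fruit', 'chapter'] (min_width=13, slack=6)
Line 3: ['string', 'why', 'gentle'] (min_width=17, slack=2)
Line 4: ['rainbow', 'metal'] (min_width=13, slack=6)
Line 5: ['tomato', 'content'] (min_width=14, slack=5)
Line 6: ['metal', 'dirty'] (min_width=11, slack=8)
Line 7: ['triangle', 'fox', 'on'] (min_width=15, slack=4)
Line 8: ['network'] (min_width=7, slack=12)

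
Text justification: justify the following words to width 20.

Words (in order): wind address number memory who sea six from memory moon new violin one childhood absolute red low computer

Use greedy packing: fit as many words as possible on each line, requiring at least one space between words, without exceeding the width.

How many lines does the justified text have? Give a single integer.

Answer: 6

Derivation:
Line 1: ['wind', 'address', 'number'] (min_width=19, slack=1)
Line 2: ['memory', 'who', 'sea', 'six'] (min_width=18, slack=2)
Line 3: ['from', 'memory', 'moon', 'new'] (min_width=20, slack=0)
Line 4: ['violin', 'one', 'childhood'] (min_width=20, slack=0)
Line 5: ['absolute', 'red', 'low'] (min_width=16, slack=4)
Line 6: ['computer'] (min_width=8, slack=12)
Total lines: 6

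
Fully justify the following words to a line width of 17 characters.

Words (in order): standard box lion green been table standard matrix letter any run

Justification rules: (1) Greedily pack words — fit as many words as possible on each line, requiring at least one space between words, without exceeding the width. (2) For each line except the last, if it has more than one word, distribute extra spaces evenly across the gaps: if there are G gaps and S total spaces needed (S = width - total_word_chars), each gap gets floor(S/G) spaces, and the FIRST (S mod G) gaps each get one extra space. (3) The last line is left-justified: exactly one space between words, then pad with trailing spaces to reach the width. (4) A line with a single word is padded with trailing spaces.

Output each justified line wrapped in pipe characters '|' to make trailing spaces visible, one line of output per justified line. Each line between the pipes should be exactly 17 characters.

Answer: |standard box lion|
|green  been table|
|standard   matrix|
|letter any run   |

Derivation:
Line 1: ['standard', 'box', 'lion'] (min_width=17, slack=0)
Line 2: ['green', 'been', 'table'] (min_width=16, slack=1)
Line 3: ['standard', 'matrix'] (min_width=15, slack=2)
Line 4: ['letter', 'any', 'run'] (min_width=14, slack=3)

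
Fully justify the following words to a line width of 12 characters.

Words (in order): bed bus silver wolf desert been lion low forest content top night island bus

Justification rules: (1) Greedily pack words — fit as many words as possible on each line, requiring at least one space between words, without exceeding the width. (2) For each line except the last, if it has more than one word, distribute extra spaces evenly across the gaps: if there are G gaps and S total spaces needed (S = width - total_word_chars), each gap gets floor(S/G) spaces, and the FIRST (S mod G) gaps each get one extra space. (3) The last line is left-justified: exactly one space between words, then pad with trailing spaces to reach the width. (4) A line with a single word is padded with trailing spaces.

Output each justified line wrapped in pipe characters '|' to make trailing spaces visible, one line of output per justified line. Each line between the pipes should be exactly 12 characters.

Line 1: ['bed', 'bus'] (min_width=7, slack=5)
Line 2: ['silver', 'wolf'] (min_width=11, slack=1)
Line 3: ['desert', 'been'] (min_width=11, slack=1)
Line 4: ['lion', 'low'] (min_width=8, slack=4)
Line 5: ['forest'] (min_width=6, slack=6)
Line 6: ['content', 'top'] (min_width=11, slack=1)
Line 7: ['night', 'island'] (min_width=12, slack=0)
Line 8: ['bus'] (min_width=3, slack=9)

Answer: |bed      bus|
|silver  wolf|
|desert  been|
|lion     low|
|forest      |
|content  top|
|night island|
|bus         |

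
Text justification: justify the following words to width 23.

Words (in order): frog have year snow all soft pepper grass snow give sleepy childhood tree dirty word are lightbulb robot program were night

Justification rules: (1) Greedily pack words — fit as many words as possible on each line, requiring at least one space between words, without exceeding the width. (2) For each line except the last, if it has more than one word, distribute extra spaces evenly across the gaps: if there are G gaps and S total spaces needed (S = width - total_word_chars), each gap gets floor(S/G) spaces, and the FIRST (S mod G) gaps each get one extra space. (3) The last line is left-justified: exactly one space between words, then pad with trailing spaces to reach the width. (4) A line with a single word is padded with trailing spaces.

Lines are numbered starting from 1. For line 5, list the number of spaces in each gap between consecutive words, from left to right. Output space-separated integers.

Line 1: ['frog', 'have', 'year', 'snow', 'all'] (min_width=23, slack=0)
Line 2: ['soft', 'pepper', 'grass', 'snow'] (min_width=22, slack=1)
Line 3: ['give', 'sleepy', 'childhood'] (min_width=21, slack=2)
Line 4: ['tree', 'dirty', 'word', 'are'] (min_width=19, slack=4)
Line 5: ['lightbulb', 'robot', 'program'] (min_width=23, slack=0)
Line 6: ['were', 'night'] (min_width=10, slack=13)

Answer: 1 1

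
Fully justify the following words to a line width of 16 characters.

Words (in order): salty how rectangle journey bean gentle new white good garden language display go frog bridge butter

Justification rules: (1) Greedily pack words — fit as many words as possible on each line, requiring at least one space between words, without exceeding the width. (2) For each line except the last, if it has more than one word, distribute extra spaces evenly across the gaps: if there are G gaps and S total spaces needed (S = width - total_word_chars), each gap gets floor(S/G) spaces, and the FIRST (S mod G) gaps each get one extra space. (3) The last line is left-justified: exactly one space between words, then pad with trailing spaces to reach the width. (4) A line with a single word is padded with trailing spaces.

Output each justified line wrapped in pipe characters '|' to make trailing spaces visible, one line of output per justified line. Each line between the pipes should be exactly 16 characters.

Answer: |salty        how|
|rectangle       |
|journey     bean|
|gentle new white|
|good      garden|
|language display|
|go  frog  bridge|
|butter          |

Derivation:
Line 1: ['salty', 'how'] (min_width=9, slack=7)
Line 2: ['rectangle'] (min_width=9, slack=7)
Line 3: ['journey', 'bean'] (min_width=12, slack=4)
Line 4: ['gentle', 'new', 'white'] (min_width=16, slack=0)
Line 5: ['good', 'garden'] (min_width=11, slack=5)
Line 6: ['language', 'display'] (min_width=16, slack=0)
Line 7: ['go', 'frog', 'bridge'] (min_width=14, slack=2)
Line 8: ['butter'] (min_width=6, slack=10)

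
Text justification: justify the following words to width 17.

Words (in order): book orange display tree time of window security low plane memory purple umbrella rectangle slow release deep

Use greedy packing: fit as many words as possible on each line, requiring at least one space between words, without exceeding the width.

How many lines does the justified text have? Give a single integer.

Line 1: ['book', 'orange'] (min_width=11, slack=6)
Line 2: ['display', 'tree', 'time'] (min_width=17, slack=0)
Line 3: ['of', 'window'] (min_width=9, slack=8)
Line 4: ['security', 'low'] (min_width=12, slack=5)
Line 5: ['plane', 'memory'] (min_width=12, slack=5)
Line 6: ['purple', 'umbrella'] (min_width=15, slack=2)
Line 7: ['rectangle', 'slow'] (min_width=14, slack=3)
Line 8: ['release', 'deep'] (min_width=12, slack=5)
Total lines: 8

Answer: 8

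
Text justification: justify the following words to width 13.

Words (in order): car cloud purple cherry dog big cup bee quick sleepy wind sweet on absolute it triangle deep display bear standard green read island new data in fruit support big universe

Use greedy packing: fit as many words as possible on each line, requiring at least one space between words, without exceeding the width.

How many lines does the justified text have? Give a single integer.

Line 1: ['car', 'cloud'] (min_width=9, slack=4)
Line 2: ['purple', 'cherry'] (min_width=13, slack=0)
Line 3: ['dog', 'big', 'cup'] (min_width=11, slack=2)
Line 4: ['bee', 'quick'] (min_width=9, slack=4)
Line 5: ['sleepy', 'wind'] (min_width=11, slack=2)
Line 6: ['sweet', 'on'] (min_width=8, slack=5)
Line 7: ['absolute', 'it'] (min_width=11, slack=2)
Line 8: ['triangle', 'deep'] (min_width=13, slack=0)
Line 9: ['display', 'bear'] (min_width=12, slack=1)
Line 10: ['standard'] (min_width=8, slack=5)
Line 11: ['green', 'read'] (min_width=10, slack=3)
Line 12: ['island', 'new'] (min_width=10, slack=3)
Line 13: ['data', 'in', 'fruit'] (min_width=13, slack=0)
Line 14: ['support', 'big'] (min_width=11, slack=2)
Line 15: ['universe'] (min_width=8, slack=5)
Total lines: 15

Answer: 15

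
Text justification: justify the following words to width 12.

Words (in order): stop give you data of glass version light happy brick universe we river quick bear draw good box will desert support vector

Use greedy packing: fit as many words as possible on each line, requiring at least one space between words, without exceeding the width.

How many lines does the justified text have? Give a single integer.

Answer: 13

Derivation:
Line 1: ['stop', 'give'] (min_width=9, slack=3)
Line 2: ['you', 'data', 'of'] (min_width=11, slack=1)
Line 3: ['glass'] (min_width=5, slack=7)
Line 4: ['version'] (min_width=7, slack=5)
Line 5: ['light', 'happy'] (min_width=11, slack=1)
Line 6: ['brick'] (min_width=5, slack=7)
Line 7: ['universe', 'we'] (min_width=11, slack=1)
Line 8: ['river', 'quick'] (min_width=11, slack=1)
Line 9: ['bear', 'draw'] (min_width=9, slack=3)
Line 10: ['good', 'box'] (min_width=8, slack=4)
Line 11: ['will', 'desert'] (min_width=11, slack=1)
Line 12: ['support'] (min_width=7, slack=5)
Line 13: ['vector'] (min_width=6, slack=6)
Total lines: 13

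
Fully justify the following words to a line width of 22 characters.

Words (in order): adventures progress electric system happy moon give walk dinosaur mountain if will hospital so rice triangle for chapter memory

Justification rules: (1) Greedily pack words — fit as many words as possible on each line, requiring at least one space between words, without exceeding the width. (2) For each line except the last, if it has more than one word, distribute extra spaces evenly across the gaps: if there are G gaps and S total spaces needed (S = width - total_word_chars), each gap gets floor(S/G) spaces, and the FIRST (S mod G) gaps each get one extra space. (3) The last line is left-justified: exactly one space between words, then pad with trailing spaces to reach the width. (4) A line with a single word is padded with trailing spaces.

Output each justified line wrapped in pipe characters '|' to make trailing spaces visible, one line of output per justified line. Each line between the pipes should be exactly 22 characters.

Line 1: ['adventures', 'progress'] (min_width=19, slack=3)
Line 2: ['electric', 'system', 'happy'] (min_width=21, slack=1)
Line 3: ['moon', 'give', 'walk'] (min_width=14, slack=8)
Line 4: ['dinosaur', 'mountain', 'if'] (min_width=20, slack=2)
Line 5: ['will', 'hospital', 'so', 'rice'] (min_width=21, slack=1)
Line 6: ['triangle', 'for', 'chapter'] (min_width=20, slack=2)
Line 7: ['memory'] (min_width=6, slack=16)

Answer: |adventures    progress|
|electric  system happy|
|moon     give     walk|
|dinosaur  mountain  if|
|will  hospital so rice|
|triangle  for  chapter|
|memory                |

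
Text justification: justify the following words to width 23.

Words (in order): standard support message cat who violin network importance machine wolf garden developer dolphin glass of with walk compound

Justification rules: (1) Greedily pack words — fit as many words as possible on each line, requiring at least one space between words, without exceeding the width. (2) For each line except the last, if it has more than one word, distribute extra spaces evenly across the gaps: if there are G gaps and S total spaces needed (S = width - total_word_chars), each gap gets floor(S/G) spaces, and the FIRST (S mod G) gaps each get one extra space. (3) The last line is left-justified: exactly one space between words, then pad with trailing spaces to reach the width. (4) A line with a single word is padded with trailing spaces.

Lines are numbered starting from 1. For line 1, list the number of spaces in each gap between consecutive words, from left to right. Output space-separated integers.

Answer: 8

Derivation:
Line 1: ['standard', 'support'] (min_width=16, slack=7)
Line 2: ['message', 'cat', 'who', 'violin'] (min_width=22, slack=1)
Line 3: ['network', 'importance'] (min_width=18, slack=5)
Line 4: ['machine', 'wolf', 'garden'] (min_width=19, slack=4)
Line 5: ['developer', 'dolphin', 'glass'] (min_width=23, slack=0)
Line 6: ['of', 'with', 'walk', 'compound'] (min_width=21, slack=2)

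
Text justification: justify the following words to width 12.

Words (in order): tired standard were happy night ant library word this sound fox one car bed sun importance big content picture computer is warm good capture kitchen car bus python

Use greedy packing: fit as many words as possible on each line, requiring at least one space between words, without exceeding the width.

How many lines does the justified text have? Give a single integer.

Line 1: ['tired'] (min_width=5, slack=7)
Line 2: ['standard'] (min_width=8, slack=4)
Line 3: ['were', 'happy'] (min_width=10, slack=2)
Line 4: ['night', 'ant'] (min_width=9, slack=3)
Line 5: ['library', 'word'] (min_width=12, slack=0)
Line 6: ['this', 'sound'] (min_width=10, slack=2)
Line 7: ['fox', 'one', 'car'] (min_width=11, slack=1)
Line 8: ['bed', 'sun'] (min_width=7, slack=5)
Line 9: ['importance'] (min_width=10, slack=2)
Line 10: ['big', 'content'] (min_width=11, slack=1)
Line 11: ['picture'] (min_width=7, slack=5)
Line 12: ['computer', 'is'] (min_width=11, slack=1)
Line 13: ['warm', 'good'] (min_width=9, slack=3)
Line 14: ['capture'] (min_width=7, slack=5)
Line 15: ['kitchen', 'car'] (min_width=11, slack=1)
Line 16: ['bus', 'python'] (min_width=10, slack=2)
Total lines: 16

Answer: 16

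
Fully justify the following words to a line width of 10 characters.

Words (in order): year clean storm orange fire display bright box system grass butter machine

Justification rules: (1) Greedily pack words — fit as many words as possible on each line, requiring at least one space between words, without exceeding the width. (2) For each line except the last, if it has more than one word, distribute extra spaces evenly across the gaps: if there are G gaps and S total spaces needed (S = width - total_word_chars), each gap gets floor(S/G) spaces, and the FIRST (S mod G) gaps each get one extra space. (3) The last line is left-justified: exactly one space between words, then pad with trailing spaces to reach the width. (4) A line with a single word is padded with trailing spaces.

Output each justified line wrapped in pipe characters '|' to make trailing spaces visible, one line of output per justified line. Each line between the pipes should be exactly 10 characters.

Answer: |year clean|
|storm     |
|orange    |
|fire      |
|display   |
|bright box|
|system    |
|grass     |
|butter    |
|machine   |

Derivation:
Line 1: ['year', 'clean'] (min_width=10, slack=0)
Line 2: ['storm'] (min_width=5, slack=5)
Line 3: ['orange'] (min_width=6, slack=4)
Line 4: ['fire'] (min_width=4, slack=6)
Line 5: ['display'] (min_width=7, slack=3)
Line 6: ['bright', 'box'] (min_width=10, slack=0)
Line 7: ['system'] (min_width=6, slack=4)
Line 8: ['grass'] (min_width=5, slack=5)
Line 9: ['butter'] (min_width=6, slack=4)
Line 10: ['machine'] (min_width=7, slack=3)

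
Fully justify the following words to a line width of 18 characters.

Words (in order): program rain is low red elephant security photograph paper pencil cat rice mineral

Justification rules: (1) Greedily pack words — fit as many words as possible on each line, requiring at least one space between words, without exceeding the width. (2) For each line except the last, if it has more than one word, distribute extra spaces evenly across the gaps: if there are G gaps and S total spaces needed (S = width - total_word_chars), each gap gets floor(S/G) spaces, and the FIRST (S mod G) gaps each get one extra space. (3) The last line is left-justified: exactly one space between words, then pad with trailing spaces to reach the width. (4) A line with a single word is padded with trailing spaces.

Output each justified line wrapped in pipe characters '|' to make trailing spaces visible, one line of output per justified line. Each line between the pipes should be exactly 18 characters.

Answer: |program   rain  is|
|low  red  elephant|
|security          |
|photograph   paper|
|pencil   cat  rice|
|mineral           |

Derivation:
Line 1: ['program', 'rain', 'is'] (min_width=15, slack=3)
Line 2: ['low', 'red', 'elephant'] (min_width=16, slack=2)
Line 3: ['security'] (min_width=8, slack=10)
Line 4: ['photograph', 'paper'] (min_width=16, slack=2)
Line 5: ['pencil', 'cat', 'rice'] (min_width=15, slack=3)
Line 6: ['mineral'] (min_width=7, slack=11)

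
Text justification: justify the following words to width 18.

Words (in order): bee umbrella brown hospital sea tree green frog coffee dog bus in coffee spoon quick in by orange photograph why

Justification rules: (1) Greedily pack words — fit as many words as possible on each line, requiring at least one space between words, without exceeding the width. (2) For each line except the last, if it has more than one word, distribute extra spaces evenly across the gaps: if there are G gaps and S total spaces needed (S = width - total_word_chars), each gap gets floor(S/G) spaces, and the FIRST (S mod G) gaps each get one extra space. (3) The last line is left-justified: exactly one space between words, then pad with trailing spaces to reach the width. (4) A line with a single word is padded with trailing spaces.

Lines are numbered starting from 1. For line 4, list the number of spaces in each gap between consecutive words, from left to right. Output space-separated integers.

Answer: 2 1 1

Derivation:
Line 1: ['bee', 'umbrella', 'brown'] (min_width=18, slack=0)
Line 2: ['hospital', 'sea', 'tree'] (min_width=17, slack=1)
Line 3: ['green', 'frog', 'coffee'] (min_width=17, slack=1)
Line 4: ['dog', 'bus', 'in', 'coffee'] (min_width=17, slack=1)
Line 5: ['spoon', 'quick', 'in', 'by'] (min_width=17, slack=1)
Line 6: ['orange', 'photograph'] (min_width=17, slack=1)
Line 7: ['why'] (min_width=3, slack=15)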